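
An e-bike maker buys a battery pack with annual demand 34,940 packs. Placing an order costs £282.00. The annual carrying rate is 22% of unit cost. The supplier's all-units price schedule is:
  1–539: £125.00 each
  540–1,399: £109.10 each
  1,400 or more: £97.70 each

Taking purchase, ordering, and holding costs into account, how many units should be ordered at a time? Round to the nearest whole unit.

Q* ≈ 1,400 packs

Holding cost per unit per year at price C is H = 0.22·C.
Candidates are each tier's EOQ (if it falls in that tier) and each price-break quantity.
Tier 1 (£125.00): EOQ = 846.5 exceeds tier's upper bound 539, so this tier is dominated.
EOQ at £109.10 = 906.1 (feasible in tier 2): TC = 34,940×£109.10 + (34,940/906.1)×282 + (906.1/2)×0.22×£109.10 = £3,833,702.27.
EOQ at £97.70 = 957.5 < 1400, so use break Q=1400: TC = 34,940×£97.70 + (34,940/1400.0)×282 + (1400.0/2)×0.22×£97.70 = £3,435,721.71.
Lowest total cost is £3,435,721.71 at Q = 1400.0.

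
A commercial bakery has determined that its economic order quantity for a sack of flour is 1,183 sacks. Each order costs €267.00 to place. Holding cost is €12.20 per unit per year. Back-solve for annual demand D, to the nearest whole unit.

D ≈ 31,973 sacks per year

Invert the EOQ relation Q*² = 2DS/H.
From Q* = √(2DS/H): D = Q*²H / (2S) = 1,183² × 12.2 / (2 × 267) = 31973.344.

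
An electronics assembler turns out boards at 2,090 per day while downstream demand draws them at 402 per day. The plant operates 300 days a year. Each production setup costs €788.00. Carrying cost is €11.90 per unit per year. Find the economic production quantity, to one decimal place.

Q* ≈ 4,447.0 boards

Annual demand D = 402 × 300 = 120,600.
Production build-up factor (1 − d/p) = 1 − 402/2,090 = 0.8077.
Q* = √(2DS / (H(1 − d/p))) = √(2 × 120,600 × 788 / (11.9 × 0.8077)).
= √(190,065,600 / 9.6111) ≈ 4446.980.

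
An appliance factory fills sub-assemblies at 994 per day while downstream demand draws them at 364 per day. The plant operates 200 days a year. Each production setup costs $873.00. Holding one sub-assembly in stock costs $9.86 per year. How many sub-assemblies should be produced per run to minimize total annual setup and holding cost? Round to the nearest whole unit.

Q* ≈ 4,510 sub-assemblies

Annual demand D = 364 × 200 = 72,800.
Production build-up factor (1 − d/p) = 1 − 364/994 = 0.6338.
Q* = √(2DS / (H(1 − d/p))) = √(2 × 72,800 × 873 / (9.86 × 0.6338)).
= √(127,108,800 / 6.2493) ≈ 4509.956.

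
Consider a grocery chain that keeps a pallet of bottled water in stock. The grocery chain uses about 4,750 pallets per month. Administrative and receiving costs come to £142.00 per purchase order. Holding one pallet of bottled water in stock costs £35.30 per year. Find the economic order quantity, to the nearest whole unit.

Annual demand D = 4,750 × 12 = 57,000.
EOQ = √(2DS / H) = √(2 × 57,000 × 142 / 35.3).
= √(16,188,000 / 35.3) = √458,583.5694 ≈ 677.188.

Q* ≈ 677 pallets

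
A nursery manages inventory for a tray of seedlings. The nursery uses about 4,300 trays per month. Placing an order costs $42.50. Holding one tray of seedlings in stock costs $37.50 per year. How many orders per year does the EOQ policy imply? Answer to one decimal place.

Annual demand D = 4,300 × 12 = 51,600.
The optimal lot size = √(2DS/H) = √(2 × 51,600 × 42.5 / 37.5) ≈ 341.99.
Orders per year = D / Q* = 51,600 / 341.99 ≈ 150.880.

N ≈ 150.9 orders per year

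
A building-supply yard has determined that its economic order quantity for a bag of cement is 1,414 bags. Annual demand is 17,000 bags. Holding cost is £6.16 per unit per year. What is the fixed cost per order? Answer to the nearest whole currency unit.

Invert the EOQ relation Q*² = 2DS/H.
From Q* = √(2DS/H): S = Q*²H / (2D) = 1,414² × 6.16 / (2 × 17,000) = 362.2435.

S ≈ £362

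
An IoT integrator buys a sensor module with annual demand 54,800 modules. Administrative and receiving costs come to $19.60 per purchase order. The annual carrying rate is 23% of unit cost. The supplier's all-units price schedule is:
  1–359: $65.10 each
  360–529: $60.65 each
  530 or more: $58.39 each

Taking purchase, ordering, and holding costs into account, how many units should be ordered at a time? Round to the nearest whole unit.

Holding cost per unit per year at price C is H = 0.23·C.
For each price level, check whether its EOQ is feasible; otherwise the best quantity at that price is the breakpoint.
Tier 1 ($65.10): EOQ = 378.8 exceeds tier's upper bound 359, so this tier is dominated.
EOQ at $60.65 = 392.4 (feasible in tier 2): TC = 54,800×$60.65 + (54,800/392.4)×19.6 + (392.4/2)×0.23×$60.65 = $3,329,094.10.
EOQ at $58.39 = 399.9 < 530, so use break Q=530: TC = 54,800×$58.39 + (54,800/530.0)×19.6 + (530.0/2)×0.23×$58.39 = $3,205,357.44.
Lowest total cost is $3,205,357.44 at Q = 530.0.

Q* ≈ 530 modules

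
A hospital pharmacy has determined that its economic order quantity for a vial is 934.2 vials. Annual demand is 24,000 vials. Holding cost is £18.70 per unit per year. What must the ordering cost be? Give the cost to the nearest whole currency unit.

S ≈ £340

Squaring Q* = √(2DS/H) gives Q*² = 2DS/H.
From Q* = √(2DS/H): S = Q*²H / (2D) = 934.2² × 18.7 / (2 × 24,000) = 340.0009.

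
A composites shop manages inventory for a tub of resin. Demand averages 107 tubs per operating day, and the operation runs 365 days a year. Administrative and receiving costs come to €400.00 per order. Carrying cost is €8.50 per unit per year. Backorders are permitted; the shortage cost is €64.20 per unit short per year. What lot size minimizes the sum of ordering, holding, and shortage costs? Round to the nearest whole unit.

Annual demand D = 107 × 365 = 39,055.
With planned backorders, Q* = √(2DS/H) · √((H+B)/B).
√(2DS/H) = √(2 × 39,055 × 400 / 8.5) = 1917.228.
√((H+B)/B) = √((8.5+64.2)/64.2) = 1.0641.
Q* ≈ 2040.204.

Q* ≈ 2,040 tubs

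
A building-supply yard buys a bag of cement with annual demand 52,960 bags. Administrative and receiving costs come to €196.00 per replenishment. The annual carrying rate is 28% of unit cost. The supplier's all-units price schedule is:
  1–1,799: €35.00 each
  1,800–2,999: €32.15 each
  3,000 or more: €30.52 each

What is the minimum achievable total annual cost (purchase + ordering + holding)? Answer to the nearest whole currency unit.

Holding cost per unit per year at price C is H = 0.28·C.
Candidates are each tier's EOQ (if it falls in that tier) and each price-break quantity.
EOQ at €35.00 = 1455.5 (feasible in tier 1): TC = 52,960×€35.00 + (52,960/1455.5)×196 + (1455.5/2)×0.28×€35.00 = €1,867,863.63.
EOQ at €32.15 = 1518.6 < 1800, so use break Q=1800: TC = 52,960×€32.15 + (52,960/1800.0)×196 + (1800.0/2)×0.28×€32.15 = €1,716,532.56.
EOQ at €30.52 = 1558.6 < 3000, so use break Q=3000: TC = 52,960×€30.52 + (52,960/3000.0)×196 + (3000.0/2)×0.28×€30.52 = €1,632,617.65.
Lowest total cost among the candidates is at Q = 3000.0.

TC* ≈ €1,632,618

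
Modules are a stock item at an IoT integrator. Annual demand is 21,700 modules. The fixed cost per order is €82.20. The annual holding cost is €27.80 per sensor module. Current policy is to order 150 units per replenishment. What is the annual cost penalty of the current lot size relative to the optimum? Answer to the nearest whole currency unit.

EOQ = √(2DS/H) = √(2 × 21,700 × 82.2 / 27.8) ≈ 358.23.
Cost at Q* = (D/Q*)S + (Q*/2)H = √(2DSH) ≈ €9,958.71.
Cost at Q = 150: (21,700/150)×82.2 + (150/2)×27.8 = €11,891.60 + €2,085.00 = €13,976.60.
Excess = €13,976.60 − €9,958.71 = €4,017.89.

Extra cost ≈ €4,018 per year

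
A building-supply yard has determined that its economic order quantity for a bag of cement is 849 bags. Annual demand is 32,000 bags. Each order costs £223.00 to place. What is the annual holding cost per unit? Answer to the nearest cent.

H ≈ £19.80

Invert the EOQ relation Q*² = 2DS/H.
From Q* = √(2DS/H): H = 2DS / Q*² = 2 × 32,000 × 223 / 849² = 19.8002.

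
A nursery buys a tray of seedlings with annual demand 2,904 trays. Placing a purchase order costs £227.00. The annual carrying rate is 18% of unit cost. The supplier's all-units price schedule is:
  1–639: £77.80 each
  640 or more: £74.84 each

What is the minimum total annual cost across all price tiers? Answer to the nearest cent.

TC* ≈ £222,676.16

Holding cost per unit per year at price C is H = 0.18·C.
Evaluate total cost at each tier's feasible EOQ or, if the EOQ is below the tier, at the tier's minimum quantity.
EOQ at £77.80 = 306.8 (feasible in tier 1): TC = 2,904×£77.80 + (2,904/306.8)×227 + (306.8/2)×0.18×£77.80 = £230,228.07.
EOQ at £74.84 = 312.8 < 640, so use break Q=640: TC = 2,904×£74.84 + (2,904/640.0)×227 + (640.0/2)×0.18×£74.84 = £222,676.16.
Lowest total cost among the candidates is at Q = 640.0.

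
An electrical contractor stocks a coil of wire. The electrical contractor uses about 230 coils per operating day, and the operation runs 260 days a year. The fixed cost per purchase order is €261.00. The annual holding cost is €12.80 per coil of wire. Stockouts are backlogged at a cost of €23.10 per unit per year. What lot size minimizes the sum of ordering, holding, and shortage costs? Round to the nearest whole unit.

Q* ≈ 1,947 coils

Annual demand D = 230 × 260 = 59,800.
With planned backorders, Q* = √(2DS/H) · √((H+B)/B).
√(2DS/H) = √(2 × 59,800 × 261 / 12.8) = 1561.640.
√((H+B)/B) = √((12.8+23.1)/23.1) = 1.2466.
Q* ≈ 1946.803.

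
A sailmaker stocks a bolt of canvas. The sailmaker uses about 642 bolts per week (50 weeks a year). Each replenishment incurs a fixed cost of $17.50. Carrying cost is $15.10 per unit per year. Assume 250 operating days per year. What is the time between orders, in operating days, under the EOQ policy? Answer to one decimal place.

Annual demand D = 642 × 50 = 32,100.
The optimal lot size = √(2DS/H) = √(2 × 32,100 × 17.5 / 15.1) ≈ 272.77.
Cycle time = Q*/D × 250 = 272.77 / 32,100 × 250 ≈ 2.124 days.

T ≈ 2.1 days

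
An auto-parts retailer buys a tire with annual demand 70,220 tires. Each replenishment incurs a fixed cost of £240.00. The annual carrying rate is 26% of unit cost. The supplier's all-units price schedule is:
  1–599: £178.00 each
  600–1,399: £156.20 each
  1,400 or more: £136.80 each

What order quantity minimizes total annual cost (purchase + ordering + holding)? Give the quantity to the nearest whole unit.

Holding cost per unit per year at price C is H = 0.26·C.
Evaluate total cost at each tier's feasible EOQ or, if the EOQ is below the tier, at the tier's minimum quantity.
Tier 1 (£178.00): EOQ = 853.4 exceeds tier's upper bound 599, so this tier is dominated.
EOQ at £156.20 = 911.0 (feasible in tier 2): TC = 70,220×£156.20 + (70,220/911.0)×240 + (911.0/2)×0.26×£156.20 = £11,005,362.00.
EOQ at £136.80 = 973.5 < 1400, so use break Q=1400: TC = 70,220×£136.80 + (70,220/1400.0)×240 + (1400.0/2)×0.26×£136.80 = £9,643,031.31.
Lowest total cost is £9,643,031.31 at Q = 1400.0.

Q* ≈ 1,400 tires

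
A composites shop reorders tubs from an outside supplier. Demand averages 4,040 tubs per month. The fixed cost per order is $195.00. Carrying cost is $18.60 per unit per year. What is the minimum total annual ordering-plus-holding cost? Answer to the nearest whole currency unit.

Annual demand D = 4,040 × 12 = 48,480.
The optimal lot size = √(2DS/H) = √(2 × 48,480 × 195 / 18.6) ≈ 1008.22.
At Q*, ordering cost (D/Q*)S equals holding cost (Q*/2)H, each = √(DSH/2).
Minimum total = √(2DSH) = √(2 × 48,480 × 195 × 18.6) ≈ 18752.971.

TC* ≈ $18,753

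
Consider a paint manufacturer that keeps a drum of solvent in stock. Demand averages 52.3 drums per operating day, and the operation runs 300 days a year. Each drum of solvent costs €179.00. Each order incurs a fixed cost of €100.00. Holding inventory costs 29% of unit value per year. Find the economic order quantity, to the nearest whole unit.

Q* ≈ 246 drums

Annual demand D = 52.3 × 300 = 15,690.
Holding cost H = 0.29 × €179.00 = €51.9100 per unit per year.
EOQ = √(2DS / H) = √(2 × 15,690 × 100 / 51.91).
= √(3,138,000 / 51.91) = √60,450.7802 ≈ 245.867.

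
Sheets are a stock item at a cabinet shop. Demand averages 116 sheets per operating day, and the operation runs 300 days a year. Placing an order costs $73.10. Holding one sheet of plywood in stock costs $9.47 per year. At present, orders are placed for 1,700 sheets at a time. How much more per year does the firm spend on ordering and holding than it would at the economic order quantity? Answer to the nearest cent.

Annual demand D = 116 × 300 = 34,800.
EOQ = √(2DS/H) = √(2 × 34,800 × 73.1 / 9.47) ≈ 732.97.
Cost at Q* = (D/Q*)S + (Q*/2)H = √(2DSH) ≈ $6,941.26.
Cost at Q = 1,700: (34,800/1,700)×73.1 + (1,700/2)×9.47 = $1,496.40 + $8,049.50 = $9,545.90.
Excess = $9,545.90 − $6,941.26 = $2,604.64.

Extra cost ≈ $2,604.64 per year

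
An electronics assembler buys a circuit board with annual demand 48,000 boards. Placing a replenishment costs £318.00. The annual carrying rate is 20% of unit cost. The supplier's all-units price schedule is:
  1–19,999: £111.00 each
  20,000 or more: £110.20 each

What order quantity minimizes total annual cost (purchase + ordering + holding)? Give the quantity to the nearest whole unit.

Holding cost per unit per year at price C is H = 0.20·C.
For each price level, check whether its EOQ is feasible; otherwise the best quantity at that price is the breakpoint.
EOQ at £111.00 = 1172.7 (feasible in tier 1): TC = 48,000×£111.00 + (48,000/1172.7)×318 + (1172.7/2)×0.20×£111.00 = £5,354,033.09.
EOQ at £110.20 = 1176.9 < 20000, so use break Q=20000: TC = 48,000×£110.20 + (48,000/20000.0)×318 + (20000.0/2)×0.20×£110.20 = £5,510,763.20.
Lowest total cost is £5,354,033.09 at Q = 1172.7.

Q* ≈ 1,173 boards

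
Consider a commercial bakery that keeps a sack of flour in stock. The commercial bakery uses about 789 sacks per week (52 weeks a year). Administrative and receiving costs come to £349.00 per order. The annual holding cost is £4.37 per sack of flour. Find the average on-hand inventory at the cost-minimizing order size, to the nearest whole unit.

Annual demand D = 789 × 52 = 41,028.
EOQ = √(2DS/H) = √(2 × 41,028 × 349 / 4.37) ≈ 2559.92.
Average inventory = Q*/2 ≈ 2559.92 / 2 = 1279.962.

Average inventory ≈ 1,280 sacks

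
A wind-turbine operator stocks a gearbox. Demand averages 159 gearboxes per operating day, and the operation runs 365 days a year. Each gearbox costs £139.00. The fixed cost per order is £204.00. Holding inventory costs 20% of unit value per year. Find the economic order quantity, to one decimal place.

Q* ≈ 922.9 gearboxes

Annual demand D = 159 × 365 = 58,035.
Holding cost H = 0.20 × £139.00 = £27.8000 per unit per year.
EOQ = √(2DS / H) = √(2 × 58,035 × 204 / 27.8).
= √(23,678,280 / 27.8) = √851,736.6906 ≈ 922.896.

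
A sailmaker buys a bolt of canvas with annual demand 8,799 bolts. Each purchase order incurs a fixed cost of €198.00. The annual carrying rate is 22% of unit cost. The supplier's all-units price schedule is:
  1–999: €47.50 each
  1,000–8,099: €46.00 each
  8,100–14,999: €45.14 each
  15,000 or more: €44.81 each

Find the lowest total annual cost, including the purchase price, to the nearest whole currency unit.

Holding cost per unit per year at price C is H = 0.22·C.
For each price level, check whether its EOQ is feasible; otherwise the best quantity at that price is the breakpoint.
EOQ at €47.50 = 577.4 (feasible in tier 1): TC = 8,799×€47.50 + (8,799/577.4)×198 + (577.4/2)×0.22×€47.50 = €423,986.74.
EOQ at €46.00 = 586.8 < 1000, so use break Q=1000: TC = 8,799×€46.00 + (8,799/1000.0)×198 + (1000.0/2)×0.22×€46.00 = €411,556.20.
EOQ at €45.14 = 592.3 < 8100, so use break Q=8100: TC = 8,799×€45.14 + (8,799/8100.0)×198 + (8100.0/2)×0.22×€45.14 = €437,621.69.
EOQ at €44.81 = 594.5 < 15000, so use break Q=15000: TC = 8,799×€44.81 + (8,799/15000.0)×198 + (15000.0/2)×0.22×€44.81 = €468,335.84.
Lowest total cost among the candidates is at Q = 1000.0.

TC* ≈ €411,556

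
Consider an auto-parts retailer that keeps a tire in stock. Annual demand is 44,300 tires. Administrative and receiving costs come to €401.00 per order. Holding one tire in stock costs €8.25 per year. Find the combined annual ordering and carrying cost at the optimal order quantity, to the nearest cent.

The optimal lot size = √(2DS/H) = √(2 × 44,300 × 401 / 8.25) ≈ 2075.21.
At Q*, ordering cost (D/Q*)S equals holding cost (Q*/2)H, each = √(DSH/2).
Minimum total = √(2DSH) = √(2 × 44,300 × 401 × 8.25) ≈ 17120.483.

TC* ≈ €17,120.48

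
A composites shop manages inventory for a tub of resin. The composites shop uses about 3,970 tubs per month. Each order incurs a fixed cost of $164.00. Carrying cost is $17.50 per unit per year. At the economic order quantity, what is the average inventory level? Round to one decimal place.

Average inventory ≈ 472.5 tubs

Annual demand D = 3,970 × 12 = 47,640.
Q* = √(2DS/H) = √(2 × 47,640 × 164 / 17.5) ≈ 944.94.
Average inventory = Q*/2 ≈ 944.94 / 2 = 472.470.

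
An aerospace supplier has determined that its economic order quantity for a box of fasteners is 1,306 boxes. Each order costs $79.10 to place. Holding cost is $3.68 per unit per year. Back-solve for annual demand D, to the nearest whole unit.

D ≈ 39,676 boxes per year

Squaring Q* = √(2DS/H) gives Q*² = 2DS/H.
From Q* = √(2DS/H): D = Q*²H / (2S) = 1,306² × 3.68 / (2 × 79.1) = 39675.983.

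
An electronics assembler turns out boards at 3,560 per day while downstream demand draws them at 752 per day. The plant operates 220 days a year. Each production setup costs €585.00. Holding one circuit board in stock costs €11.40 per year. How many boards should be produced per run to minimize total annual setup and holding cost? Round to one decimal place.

Q* ≈ 4,639.7 boards

Annual demand D = 752 × 220 = 165,440.
Production build-up factor (1 − d/p) = 1 − 752/3,560 = 0.7888.
Q* = √(2DS / (H(1 − d/p))) = √(2 × 165,440 × 585 / (11.4 × 0.7888)).
= √(193,564,800 / 8.9919) ≈ 4639.671.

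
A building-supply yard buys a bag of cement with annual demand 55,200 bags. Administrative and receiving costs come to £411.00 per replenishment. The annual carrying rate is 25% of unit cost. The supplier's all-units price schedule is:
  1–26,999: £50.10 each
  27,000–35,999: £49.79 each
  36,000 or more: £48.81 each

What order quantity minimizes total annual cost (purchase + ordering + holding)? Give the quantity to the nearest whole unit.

Q* ≈ 1,903 bags

Holding cost per unit per year at price C is H = 0.25·C.
Candidates are each tier's EOQ (if it falls in that tier) and each price-break quantity.
EOQ at £50.10 = 1903.3 (feasible in tier 1): TC = 55,200×£50.10 + (55,200/1903.3)×411 + (1903.3/2)×0.25×£50.10 = £2,789,359.34.
EOQ at £49.79 = 1909.3 < 27000, so use break Q=27000: TC = 55,200×£49.79 + (55,200/27000.0)×411 + (27000.0/2)×0.25×£49.79 = £2,917,289.52.
EOQ at £48.81 = 1928.3 < 36000, so use break Q=36000: TC = 55,200×£48.81 + (55,200/36000.0)×411 + (36000.0/2)×0.25×£48.81 = £2,914,587.20.
Lowest total cost is £2,789,359.34 at Q = 1903.3.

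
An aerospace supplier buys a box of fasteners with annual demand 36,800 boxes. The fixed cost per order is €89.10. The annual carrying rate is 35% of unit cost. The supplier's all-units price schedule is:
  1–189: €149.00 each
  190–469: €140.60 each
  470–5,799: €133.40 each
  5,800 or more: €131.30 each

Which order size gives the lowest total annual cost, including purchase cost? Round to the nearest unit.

Holding cost per unit per year at price C is H = 0.35·C.
For each price level, check whether its EOQ is feasible; otherwise the best quantity at that price is the breakpoint.
Tier 1 (€149.00): EOQ = 354.6 exceeds tier's upper bound 189, so this tier is dominated.
EOQ at €140.60 = 365.0 (feasible in tier 2): TC = 36,800×€140.60 + (36,800/365.0)×89.1 + (365.0/2)×0.35×€140.60 = €5,192,044.06.
EOQ at €133.40 = 374.8 < 470, so use break Q=470: TC = 36,800×€133.40 + (36,800/470.0)×89.1 + (470.0/2)×0.35×€133.40 = €4,927,068.49.
EOQ at €131.30 = 377.8 < 5800, so use break Q=5800: TC = 36,800×€131.30 + (36,800/5800.0)×89.1 + (5800.0/2)×0.35×€131.30 = €4,965,674.82.
Lowest total cost is €4,927,068.49 at Q = 470.0.

Q* ≈ 470 boxes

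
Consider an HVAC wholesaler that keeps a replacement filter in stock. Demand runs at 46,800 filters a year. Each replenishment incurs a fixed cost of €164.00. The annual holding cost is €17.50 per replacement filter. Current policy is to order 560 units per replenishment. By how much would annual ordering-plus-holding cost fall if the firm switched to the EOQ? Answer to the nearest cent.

Extra cost ≈ €2,215.72 per year

EOQ = √(2DS/H) = √(2 × 46,800 × 164 / 17.5) ≈ 936.57.
Cost at Q* = (D/Q*)S + (Q*/2)H = √(2DSH) ≈ €16,390.00.
Cost at Q = 560: (46,800/560)×164 + (560/2)×17.5 = €13,705.71 + €4,900.00 = €18,605.71.
Excess = €18,605.71 − €16,390.00 = €2,215.72.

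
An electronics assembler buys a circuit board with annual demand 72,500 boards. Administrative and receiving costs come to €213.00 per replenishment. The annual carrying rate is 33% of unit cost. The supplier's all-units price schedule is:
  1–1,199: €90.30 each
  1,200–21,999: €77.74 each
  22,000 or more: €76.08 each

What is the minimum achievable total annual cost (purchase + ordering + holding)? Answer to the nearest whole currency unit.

TC* ≈ €5,664,411

Holding cost per unit per year at price C is H = 0.33·C.
Evaluate total cost at each tier's feasible EOQ or, if the EOQ is below the tier, at the tier's minimum quantity.
EOQ at €90.30 = 1018.1 (feasible in tier 1): TC = 72,500×€90.30 + (72,500/1018.1)×213 + (1018.1/2)×0.33×€90.30 = €6,577,087.14.
EOQ at €77.74 = 1097.2 < 1200, so use break Q=1200: TC = 72,500×€77.74 + (72,500/1200.0)×213 + (1200.0/2)×0.33×€77.74 = €5,664,411.27.
EOQ at €76.08 = 1109.1 < 22000, so use break Q=22000: TC = 72,500×€76.08 + (72,500/22000.0)×213 + (22000.0/2)×0.33×€76.08 = €5,792,672.33.
Lowest total cost among the candidates is at Q = 1200.0.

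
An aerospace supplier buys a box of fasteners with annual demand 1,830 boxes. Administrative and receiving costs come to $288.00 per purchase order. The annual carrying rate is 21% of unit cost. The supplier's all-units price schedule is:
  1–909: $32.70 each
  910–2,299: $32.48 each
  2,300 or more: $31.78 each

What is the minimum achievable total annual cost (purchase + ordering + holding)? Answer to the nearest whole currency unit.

TC* ≈ $62,531

Holding cost per unit per year at price C is H = 0.21·C.
For each price level, check whether its EOQ is feasible; otherwise the best quantity at that price is the breakpoint.
EOQ at $32.70 = 391.8 (feasible in tier 1): TC = 1,830×$32.70 + (1,830/391.8)×288 + (391.8/2)×0.21×$32.70 = $62,531.42.
EOQ at $32.48 = 393.1 < 910, so use break Q=910: TC = 1,830×$32.48 + (1,830/910.0)×288 + (910.0/2)×0.21×$32.48 = $63,121.03.
EOQ at $31.78 = 397.4 < 2300, so use break Q=2300: TC = 1,830×$31.78 + (1,830/2300.0)×288 + (2300.0/2)×0.21×$31.78 = $66,061.42.
Lowest total cost among the candidates is at Q = 391.8.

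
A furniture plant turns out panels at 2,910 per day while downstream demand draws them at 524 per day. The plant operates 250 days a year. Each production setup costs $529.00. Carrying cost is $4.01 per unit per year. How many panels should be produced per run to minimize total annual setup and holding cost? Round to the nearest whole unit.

Q* ≈ 6,493 panels

Annual demand D = 524 × 250 = 131,000.
Production build-up factor (1 − d/p) = 1 − 524/2,910 = 0.8199.
Q* = √(2DS / (H(1 − d/p))) = √(2 × 131,000 × 529 / (4.01 × 0.8199)).
= √(138,598,000 / 3.2879) ≈ 6492.584.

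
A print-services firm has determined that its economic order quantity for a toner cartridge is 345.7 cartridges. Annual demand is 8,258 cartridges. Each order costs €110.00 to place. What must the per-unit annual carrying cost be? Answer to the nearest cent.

The basic EOQ model gives Q* = √(2DS/H); rearrange for the unknown.
From Q* = √(2DS/H): H = 2DS / Q*² = 2 × 8,258 × 110 / 345.7² = 15.2019.

H ≈ €15.20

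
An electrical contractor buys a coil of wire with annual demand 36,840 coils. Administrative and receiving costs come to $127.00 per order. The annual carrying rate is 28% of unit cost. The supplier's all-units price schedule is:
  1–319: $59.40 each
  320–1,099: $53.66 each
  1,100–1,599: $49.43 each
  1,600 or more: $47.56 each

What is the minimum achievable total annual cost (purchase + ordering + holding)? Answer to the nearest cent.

Holding cost per unit per year at price C is H = 0.28·C.
Evaluate total cost at each tier's feasible EOQ or, if the EOQ is below the tier, at the tier's minimum quantity.
Tier 1 ($59.40): EOQ = 750.1 exceeds tier's upper bound 319, so this tier is dominated.
EOQ at $53.66 = 789.2 (feasible in tier 2): TC = 36,840×$53.66 + (36,840/789.2)×127 + (789.2/2)×0.28×$53.66 = $1,988,691.57.
EOQ at $49.43 = 822.2 < 1100, so use break Q=1100: TC = 36,840×$49.43 + (36,840/1100.0)×127 + (1100.0/2)×0.28×$49.43 = $1,832,866.77.
EOQ at $47.56 = 838.3 < 1600, so use break Q=1600: TC = 36,840×$47.56 + (36,840/1600.0)×127 + (1600.0/2)×0.28×$47.56 = $1,765,688.02.
Lowest total cost among the candidates is at Q = 1600.0.

TC* ≈ $1,765,688.02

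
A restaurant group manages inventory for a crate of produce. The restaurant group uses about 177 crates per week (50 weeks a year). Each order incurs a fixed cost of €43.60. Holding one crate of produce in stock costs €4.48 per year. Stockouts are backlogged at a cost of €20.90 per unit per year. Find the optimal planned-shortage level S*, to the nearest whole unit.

S* ≈ 81 crates

Annual demand D = 177 × 50 = 8,850.
With planned backorders, Q* = √(2DS/H) · √((H+B)/B).
√(2DS/H) = √(2 × 8,850 × 43.6 / 4.48) = 415.041.
√((H+B)/B) = √((4.48+20.9)/20.9) = 1.1020.
Q* ≈ 457.366.
S* = Q* · H/(H+B) = 457.366 × 4.48/25.38 ≈ 80.733.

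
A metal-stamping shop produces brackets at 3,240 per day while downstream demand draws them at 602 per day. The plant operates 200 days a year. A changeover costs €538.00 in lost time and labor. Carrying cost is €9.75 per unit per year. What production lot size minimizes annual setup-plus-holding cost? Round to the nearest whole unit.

Q* ≈ 4,040 brackets

Annual demand D = 602 × 200 = 120,400.
Production build-up factor (1 − d/p) = 1 − 602/3,240 = 0.8142.
Q* = √(2DS / (H(1 − d/p))) = √(2 × 120,400 × 538 / (9.75 × 0.8142)).
= √(129,550,400 / 7.9384) ≈ 4039.729.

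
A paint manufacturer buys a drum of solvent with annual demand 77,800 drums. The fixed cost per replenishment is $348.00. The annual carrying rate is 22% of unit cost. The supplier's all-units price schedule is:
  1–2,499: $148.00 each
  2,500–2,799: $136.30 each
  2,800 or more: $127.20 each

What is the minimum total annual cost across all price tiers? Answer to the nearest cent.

Holding cost per unit per year at price C is H = 0.22·C.
Evaluate total cost at each tier's feasible EOQ or, if the EOQ is below the tier, at the tier's minimum quantity.
EOQ at $148.00 = 1289.6 (feasible in tier 1): TC = 77,800×$148.00 + (77,800/1289.6)×348 + (1289.6/2)×0.22×$148.00 = $11,556,389.10.
EOQ at $136.30 = 1343.8 < 2500, so use break Q=2500: TC = 77,800×$136.30 + (77,800/2500.0)×348 + (2500.0/2)×0.22×$136.30 = $10,652,452.26.
EOQ at $127.20 = 1391.0 < 2800, so use break Q=2800: TC = 77,800×$127.20 + (77,800/2800.0)×348 + (2800.0/2)×0.22×$127.20 = $9,945,007.03.
Lowest total cost among the candidates is at Q = 2800.0.

TC* ≈ $9,945,007.03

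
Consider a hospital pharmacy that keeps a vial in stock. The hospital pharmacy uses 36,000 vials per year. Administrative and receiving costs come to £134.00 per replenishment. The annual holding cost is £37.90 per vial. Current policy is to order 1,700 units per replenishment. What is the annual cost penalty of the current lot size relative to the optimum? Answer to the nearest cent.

Extra cost ≈ £15,930.43 per year

EOQ = √(2DS/H) = √(2 × 36,000 × 134 / 37.9) ≈ 504.54.
Cost at Q* = (D/Q*)S + (Q*/2)H = √(2DSH) ≈ £19,122.22.
Cost at Q = 1,700: (36,000/1,700)×134 + (1,700/2)×37.9 = £2,837.65 + £32,215.00 = £35,052.65.
Excess = £35,052.65 − £19,122.22 = £15,930.43.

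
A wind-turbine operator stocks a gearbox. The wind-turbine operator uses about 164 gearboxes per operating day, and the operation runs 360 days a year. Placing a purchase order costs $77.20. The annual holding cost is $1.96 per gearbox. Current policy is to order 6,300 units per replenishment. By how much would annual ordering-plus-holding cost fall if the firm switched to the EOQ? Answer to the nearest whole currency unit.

Extra cost ≈ $2,671 per year

Annual demand D = 164 × 360 = 59,040.
EOQ = √(2DS/H) = √(2 × 59,040 × 77.2 / 1.96) ≈ 2156.60.
Cost at Q* = (D/Q*)S + (Q*/2)H = √(2DSH) ≈ $4,226.93.
Cost at Q = 6,300: (59,040/6,300)×77.2 + (6,300/2)×1.96 = $723.47 + $6,174.00 = $6,897.47.
Excess = $6,897.47 − $4,226.93 = $2,670.55.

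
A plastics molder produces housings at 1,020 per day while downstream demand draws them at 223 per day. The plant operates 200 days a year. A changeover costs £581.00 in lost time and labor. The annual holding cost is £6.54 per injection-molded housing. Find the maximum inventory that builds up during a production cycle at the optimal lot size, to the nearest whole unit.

I_max ≈ 2,488 housings

Annual demand D = 223 × 200 = 44,600.
Production build-up factor (1 − d/p) = 1 − 223/1,020 = 0.7814.
Q* = √(2DS / (H(1 − d/p))) = √(2 × 44,600 × 581 / (6.54 × 0.7814)).
= √(51,825,200 / 5.1102) ≈ 3184.583.
Maximum inventory = Q*(1 − d/p) = 3184.583 × 0.7814 ≈ 2488.346.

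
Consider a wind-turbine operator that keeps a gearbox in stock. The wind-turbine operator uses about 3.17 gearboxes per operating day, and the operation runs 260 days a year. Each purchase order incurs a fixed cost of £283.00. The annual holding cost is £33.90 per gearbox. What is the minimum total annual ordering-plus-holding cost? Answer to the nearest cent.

Annual demand D = 3.17 × 260 = 824.2.
The optimal lot size = √(2DS/H) = √(2 × 824.2 × 283 / 33.9) ≈ 117.31.
At the optimum the two cost components are equal, so total cost = 2·(Q*/2)H = Q*·H.
Minimum total = √(2DSH) = √(2 × 824.2 × 283 × 33.9) ≈ 3976.714.

TC* ≈ £3,976.71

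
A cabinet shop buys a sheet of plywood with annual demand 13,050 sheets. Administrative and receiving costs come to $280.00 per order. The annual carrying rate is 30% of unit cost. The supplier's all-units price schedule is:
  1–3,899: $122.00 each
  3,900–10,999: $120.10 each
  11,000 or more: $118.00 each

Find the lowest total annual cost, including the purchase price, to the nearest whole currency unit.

Holding cost per unit per year at price C is H = 0.30·C.
Evaluate total cost at each tier's feasible EOQ or, if the EOQ is below the tier, at the tier's minimum quantity.
EOQ at $122.00 = 446.8 (feasible in tier 1): TC = 13,050×$122.00 + (13,050/446.8)×280 + (446.8/2)×0.30×$122.00 = $1,608,454.60.
EOQ at $120.10 = 450.4 < 3900, so use break Q=3900: TC = 13,050×$120.10 + (13,050/3900.0)×280 + (3900.0/2)×0.30×$120.10 = $1,638,500.42.
EOQ at $118.00 = 454.4 < 11000, so use break Q=11000: TC = 13,050×$118.00 + (13,050/11000.0)×280 + (11000.0/2)×0.30×$118.00 = $1,734,932.18.
Lowest total cost among the candidates is at Q = 446.8.

TC* ≈ $1,608,455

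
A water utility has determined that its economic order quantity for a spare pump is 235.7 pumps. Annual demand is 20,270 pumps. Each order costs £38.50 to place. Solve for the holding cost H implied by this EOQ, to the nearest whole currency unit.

The basic EOQ model gives Q* = √(2DS/H); rearrange for the unknown.
From Q* = √(2DS/H): H = 2DS / Q*² = 2 × 20,270 × 38.5 / 235.7² = 28.0948.

H ≈ £28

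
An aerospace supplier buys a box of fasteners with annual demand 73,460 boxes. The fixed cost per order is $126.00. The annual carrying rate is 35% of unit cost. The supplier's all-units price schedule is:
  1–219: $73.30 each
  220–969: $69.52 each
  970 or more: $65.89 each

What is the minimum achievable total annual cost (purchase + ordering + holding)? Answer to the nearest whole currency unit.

Holding cost per unit per year at price C is H = 0.35·C.
Evaluate total cost at each tier's feasible EOQ or, if the EOQ is below the tier, at the tier's minimum quantity.
Tier 1 ($73.30): EOQ = 849.5 exceeds tier's upper bound 219, so this tier is dominated.
EOQ at $69.52 = 872.2 (feasible in tier 2): TC = 73,460×$69.52 + (73,460/872.2)×126 + (872.2/2)×0.35×$69.52 = $5,128,162.58.
EOQ at $65.89 = 895.9 < 970, so use break Q=970: TC = 73,460×$65.89 + (73,460/970.0)×126 + (970.0/2)×0.35×$65.89 = $4,861,006.45.
Lowest total cost among the candidates is at Q = 970.0.

TC* ≈ $4,861,006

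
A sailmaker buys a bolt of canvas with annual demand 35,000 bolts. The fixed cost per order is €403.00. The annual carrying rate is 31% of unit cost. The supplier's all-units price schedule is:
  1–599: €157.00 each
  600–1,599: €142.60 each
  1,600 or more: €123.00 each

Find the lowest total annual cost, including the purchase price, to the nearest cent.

Holding cost per unit per year at price C is H = 0.31·C.
Candidates are each tier's EOQ (if it falls in that tier) and each price-break quantity.
Tier 1 (€157.00): EOQ = 761.3 exceeds tier's upper bound 599, so this tier is dominated.
EOQ at €142.60 = 798.8 (feasible in tier 2): TC = 35,000×€142.60 + (35,000/798.8)×403 + (798.8/2)×0.31×€142.60 = €5,026,313.61.
EOQ at €123.00 = 860.1 < 1600, so use break Q=1600: TC = 35,000×€123.00 + (35,000/1600.0)×403 + (1600.0/2)×0.31×€123.00 = €4,344,319.62.
Lowest total cost among the candidates is at Q = 1600.0.

TC* ≈ €4,344,319.62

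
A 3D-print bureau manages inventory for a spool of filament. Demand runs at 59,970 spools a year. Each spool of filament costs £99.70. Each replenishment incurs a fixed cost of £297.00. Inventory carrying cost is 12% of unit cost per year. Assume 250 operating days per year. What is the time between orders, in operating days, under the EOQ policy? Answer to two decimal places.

T ≈ 7.19 days

Holding cost H = 0.12 × £99.70 = £11.9640 per unit per year.
EOQ = √(2DS/H) = √(2 × 59,970 × 297 / 11.964) ≈ 1725.53.
Cycle time = Q*/D × 250 = 1725.53 / 59,970 × 250 ≈ 7.193 days.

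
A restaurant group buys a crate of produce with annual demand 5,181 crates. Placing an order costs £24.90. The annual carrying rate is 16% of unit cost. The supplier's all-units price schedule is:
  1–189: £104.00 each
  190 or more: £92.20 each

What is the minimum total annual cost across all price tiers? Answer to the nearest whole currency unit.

Holding cost per unit per year at price C is H = 0.16·C.
Candidates are each tier's EOQ (if it falls in that tier) and each price-break quantity.
EOQ at £104.00 = 124.5 (feasible in tier 1): TC = 5,181×£104.00 + (5,181/124.5)×24.9 + (124.5/2)×0.16×£104.00 = £540,896.04.
EOQ at £92.20 = 132.3 < 190, so use break Q=190: TC = 5,181×£92.20 + (5,181/190.0)×24.9 + (190.0/2)×0.16×£92.20 = £479,768.62.
Lowest total cost among the candidates is at Q = 190.0.

TC* ≈ £479,769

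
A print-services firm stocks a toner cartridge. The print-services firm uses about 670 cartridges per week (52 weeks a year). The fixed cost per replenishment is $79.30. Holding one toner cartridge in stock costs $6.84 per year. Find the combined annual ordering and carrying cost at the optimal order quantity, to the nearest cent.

TC* ≈ $6,147.79

Annual demand D = 670 × 52 = 34,840.
EOQ = √(2DS/H) = √(2 × 34,840 × 79.3 / 6.84) ≈ 898.80.
At Q*, ordering cost (D/Q*)S equals holding cost (Q*/2)H, each = √(DSH/2).
Minimum total = √(2DSH) = √(2 × 34,840 × 79.3 × 6.84) ≈ 6147.786.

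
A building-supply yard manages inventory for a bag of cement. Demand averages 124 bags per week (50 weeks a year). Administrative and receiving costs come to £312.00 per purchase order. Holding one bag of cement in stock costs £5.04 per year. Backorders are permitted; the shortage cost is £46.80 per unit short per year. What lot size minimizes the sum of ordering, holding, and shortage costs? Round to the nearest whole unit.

Q* ≈ 922 bags

Annual demand D = 124 × 50 = 6,200.
With planned backorders, Q* = √(2DS/H) · √((H+B)/B).
√(2DS/H) = √(2 × 6,200 × 312 / 5.04) = 876.139.
√((H+B)/B) = √((5.04+46.8)/46.8) = 1.0525.
Q* ≈ 922.109.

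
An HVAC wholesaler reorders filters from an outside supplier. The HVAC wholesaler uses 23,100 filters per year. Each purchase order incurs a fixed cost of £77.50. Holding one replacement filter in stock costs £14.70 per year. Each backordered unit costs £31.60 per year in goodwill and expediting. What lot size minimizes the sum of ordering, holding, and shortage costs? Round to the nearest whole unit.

Q* ≈ 597 filters

With planned backorders, Q* = √(2DS/H) · √((H+B)/B).
√(2DS/H) = √(2 × 23,100 × 77.5 / 14.7) = 493.530.
√((H+B)/B) = √((14.7+31.6)/31.6) = 1.2105.
Q* ≈ 597.393.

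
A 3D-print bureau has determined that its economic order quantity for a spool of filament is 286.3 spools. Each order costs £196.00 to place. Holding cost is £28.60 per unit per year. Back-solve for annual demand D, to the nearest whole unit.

D ≈ 5,980 spools per year

The basic EOQ model gives Q* = √(2DS/H); rearrange for the unknown.
From Q* = √(2DS/H): D = Q*²H / (2S) = 286.3² × 28.6 / (2 × 196) = 5980.296.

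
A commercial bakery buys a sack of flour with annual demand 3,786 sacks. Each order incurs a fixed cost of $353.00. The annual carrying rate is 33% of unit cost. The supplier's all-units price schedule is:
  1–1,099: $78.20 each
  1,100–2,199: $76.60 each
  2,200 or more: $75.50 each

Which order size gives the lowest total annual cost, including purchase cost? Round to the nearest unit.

Holding cost per unit per year at price C is H = 0.33·C.
For each price level, check whether its EOQ is feasible; otherwise the best quantity at that price is the breakpoint.
EOQ at $78.20 = 321.8 (feasible in tier 1): TC = 3,786×$78.20 + (3,786/321.8)×353 + (321.8/2)×0.33×$78.20 = $304,370.46.
EOQ at $76.60 = 325.2 < 1100, so use break Q=1100: TC = 3,786×$76.60 + (3,786/1100.0)×353 + (1100.0/2)×0.33×$76.60 = $305,125.46.
EOQ at $75.50 = 327.5 < 2200, so use break Q=2200: TC = 3,786×$75.50 + (3,786/2200.0)×353 + (2200.0/2)×0.33×$75.50 = $313,856.98.
Lowest total cost is $304,370.46 at Q = 321.8.

Q* ≈ 322 sacks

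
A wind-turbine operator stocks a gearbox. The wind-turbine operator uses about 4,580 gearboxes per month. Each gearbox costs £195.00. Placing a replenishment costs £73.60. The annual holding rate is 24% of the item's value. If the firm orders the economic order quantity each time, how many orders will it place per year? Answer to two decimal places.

N ≈ 132.19 orders per year

Annual demand D = 4,580 × 12 = 54,960.
Holding cost H = 0.24 × £195.00 = £46.8000 per unit per year.
The optimal lot size = √(2DS/H) = √(2 × 54,960 × 73.6 / 46.8) ≈ 415.77.
Orders per year = D / Q* = 54,960 / 415.77 ≈ 132.188.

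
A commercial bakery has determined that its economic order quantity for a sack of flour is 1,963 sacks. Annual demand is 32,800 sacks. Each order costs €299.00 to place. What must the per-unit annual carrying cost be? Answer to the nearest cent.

Squaring Q* = √(2DS/H) gives Q*² = 2DS/H.
From Q* = √(2DS/H): H = 2DS / Q*² = 2 × 32,800 × 299 / 1,963² = 5.0902.

H ≈ €5.09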